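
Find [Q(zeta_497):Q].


The degree equals Euler's totient phi(497).
497 = 7 * 71
phi(497) = 420

420


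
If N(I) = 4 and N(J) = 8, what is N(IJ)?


N(IJ) = N(I) * N(J)
= 4 * 8
= 32

32


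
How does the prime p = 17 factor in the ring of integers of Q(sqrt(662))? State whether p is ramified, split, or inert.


K = Q(sqrt(662)). Since d mod 4 = 2, disc(K) = 2648.
Check p | disc: 2648 mod 17 = 13.
p does not divide disc. Compute Legendre symbol (d/p):
16^((17-1)/2) mod 17 = 1
(d/p) = 1, so p splits: (p) = P*P' with e=1, f=1, g=2.
Therefore p is split.

split


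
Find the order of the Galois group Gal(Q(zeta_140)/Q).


|Gal(Q(zeta_140)/Q)| = phi(140)
= 48

48


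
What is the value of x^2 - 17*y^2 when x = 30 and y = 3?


x^2 - d*y^2
= 30^2 - 17*3^2
= 900 - 153
= 747

747


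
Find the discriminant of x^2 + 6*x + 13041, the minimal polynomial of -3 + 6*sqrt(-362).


The element -3 + 6*sqrt(-362) has minimal polynomial:
x^2 + 6*x + 13041
Discriminant = (6)^2 - 4*(13041)
= 36 - 52164
= -52128

-52128


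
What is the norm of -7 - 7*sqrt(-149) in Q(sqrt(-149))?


N(a + b*sqrt(d)) = a^2 - d*b^2
= (-7)^2 - (-149)*(-7)^2
= 49 + 7301
= 7350

7350


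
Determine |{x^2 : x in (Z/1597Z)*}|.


For prime p, the number of non-zero quadratic residues is (p-1)/2.
= (1597-1)/2
= 798

798


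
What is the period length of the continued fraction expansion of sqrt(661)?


Run the CF algorithm for sqrt(661).
a_0 = floor(sqrt(661)) = 25; set m_0=0, q_0=1.
Recurrence: m' = q*a - m,  q' = (d - m'^2)/q,  a' = floor((a_0 + m')/q').
  step 1: m=25, q=36, a=1
  step 2: m=11, q=15, a=2
  step 3: m=19, q=20, a=2
  step 4: m=21, q=11, a=4
  step 5: m=23, q=12, a=4
  step 6: m=25, q=3, a=16
  step 7: m=23, q=44, a=1
  step 8: m=21, q=5, a=9
  step 9: m=24, q=17, a=2
  step 10: m=10, q=33, a=1
  step 11: m=23, q=4, a=12
  step 12: m=25, q=9, a=5
  step 13: m=20, q=29, a=1
  step 14: m=9, q=20, a=1
  step 15: m=11, q=27, a=1
  step 16: m=16, q=15, a=2
  step 17: m=14, q=31, a=1
  step 18: m=17, q=12, a=3
  step 19: m=19, q=25, a=1
  step 20: m=6, q=25, a=1
  step 21: m=19, q=12, a=3
  step 22: m=17, q=31, a=1
  step 23: m=14, q=15, a=2
  step 24: m=16, q=27, a=1
  step 25: m=11, q=20, a=1
  step 26: m=9, q=29, a=1
  step 27: m=20, q=9, a=5
  step 28: m=25, q=4, a=12
  step 29: m=23, q=33, a=1
  step 30: m=10, q=17, a=2
  step 31: m=24, q=5, a=9
  step 32: m=21, q=44, a=1
  step 33: m=23, q=3, a=16
  step 34: m=25, q=12, a=4
  step 35: m=23, q=11, a=4
  step 36: m=21, q=20, a=2
  step 37: m=19, q=15, a=2
  step 38: m=11, q=36, a=1
  step 39: m=25, q=1, a=50
a_39 = 2*a_0 = 50, so the period closes here.
sqrt(661) = [25; 1, 2, 2, 4, 4, 16, 1, 9, 2, 1, 12, 5, 1, 1, 1, 2, 1, 3, 1, 1, 3, 1, 2, 1, 1, 1, 5, 12, 1, 2, 9, 1, 16, 4, 4, 2, 2, 1, 50]
Period length = 39

39


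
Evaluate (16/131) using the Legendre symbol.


p = 131 is prime, so compute (16/131) with the reciprocity algorithm (Jacobi-symbol steps: pull out 2s via (2/n), flip via reciprocity, reduce):
  pull out 2: (2/131) = -1  (since 131 mod 8 = 3)
  pull out 2: (2/131) = -1  (since 131 mod 8 = 3)
  pull out 2: (2/131) = -1  (since 131 mod 8 = 3)
  pull out 2: (2/131) = -1  (since 131 mod 8 = 3)
  (1/131) = 1
Product of signs = 1
(16/131) = 1

1


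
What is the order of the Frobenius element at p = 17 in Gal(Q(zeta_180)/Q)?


The Frobenius at p in Gal(Q(zeta_n)/Q) = (Z/nZ)* is the class of p, so its order is ord_180(17), the smallest k >= 1 with 17^k = 1 mod 180.
n = 180 = 2^2 * 3^2 * 5, phi(180) = 48; the order divides phi(n).
Divisors of 48: 1, 2, 3, 4, 6, 8, 12, 16, 24, 48
Repeated squaring mod 180: 17^1 = 17, 17^2 = 109, 17^4 = 1, 17^8 = 1, 17^16 = 1, 17^32 = 1
Test divisors in increasing order:
  k=1: 17^1 = 17 mod 180
  k=2: 17^2 = 109 mod 180
  k=3: 17^3 = 109 * 17 = 53 mod 180
  k=4: 17^4 = 1 mod 180  <- first divisor giving 1
Order = 4

4


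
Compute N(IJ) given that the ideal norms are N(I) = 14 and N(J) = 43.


N(IJ) = N(I) * N(J)
= 14 * 43
= 602

602


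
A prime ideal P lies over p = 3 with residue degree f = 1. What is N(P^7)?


N(P^a) = p^(a*f)
= 3^(7*1)
= 3^7
= 2187

2187


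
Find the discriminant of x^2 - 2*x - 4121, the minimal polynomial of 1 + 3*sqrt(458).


The element 1 + 3*sqrt(458) has minimal polynomial:
x^2 - 2*x - 4121
Discriminant = (-2)^2 - 4*(-4121)
= 4 + 16484
= 16488

16488


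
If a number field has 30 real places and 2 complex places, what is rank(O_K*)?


By Dirichlet's unit theorem:
rank = r1 + r2 - 1
= 30 + 2 - 1
= 31

31


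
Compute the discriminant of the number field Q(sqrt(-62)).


For K = Q(sqrt(d)) with d squarefree: disc(K) = d if d = 1 mod 4, and disc(K) = 4d if d = 2 or 3 mod 4.
Here d = -62, and d mod 4 = 2.
d = 2 mod 4, not 1 (O_K = Z[sqrt(d)]), so disc(K) = 4d = 4 * (-62) = -248

-248


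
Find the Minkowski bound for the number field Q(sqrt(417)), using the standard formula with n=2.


d = 417, d mod 4 = 1, so disc(K) = d = 417; |disc(K)| = 417
Real quadratic field, so n = 2, s = r2 = 0, r1 = 2
M = (n!/n^n) * (4/pi)^s * sqrt(|disc(K)|) = (2!/2^2) * (4/pi)^0 * sqrt(417)
= 0.5 * 1.000000 * 20.420578
= 10.2103

10.2103


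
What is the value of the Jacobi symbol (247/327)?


Compute (247/327) via quadratic reciprocity:
  reciprocity: (247/327) -> -(327/247)
  reduce: (80/247)
  pull out 2: (2/247) = +1  (since 247 mod 8 = 7)
  pull out 2: (2/247) = +1  (since 247 mod 8 = 7)
  pull out 2: (2/247) = +1  (since 247 mod 8 = 7)
  pull out 2: (2/247) = +1  (since 247 mod 8 = 7)
  reciprocity: (5/247) -> +(247/5)
  reduce: (2/5)
  pull out 2: (2/5) = -1  (since 5 mod 8 = 5)
  (1/5) = 1
Product of signs = 1

1


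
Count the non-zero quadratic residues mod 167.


For prime p, the number of non-zero quadratic residues is (p-1)/2.
= (167-1)/2
= 83

83


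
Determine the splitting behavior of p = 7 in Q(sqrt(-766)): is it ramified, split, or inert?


K = Q(sqrt(-766)). Since d mod 4 = 2, disc(K) = -3064.
Check p | disc: -3064 mod 7 = 2.
p does not divide disc. Compute Legendre symbol (d/p):
4^((7-1)/2) mod 7 = 1
(d/p) = 1, so p splits: (p) = P*P' with e=1, f=1, g=2.
Therefore p is split.

split


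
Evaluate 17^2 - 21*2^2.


x^2 - d*y^2
= 17^2 - 21*2^2
= 289 - 84
= 205

205


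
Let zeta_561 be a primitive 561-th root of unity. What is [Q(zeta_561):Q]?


The degree equals Euler's totient phi(561).
561 = 3 * 11 * 17
phi(561) = 320

320


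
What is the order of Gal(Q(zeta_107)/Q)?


|Gal(Q(zeta_107)/Q)| = phi(107)
= 106

106


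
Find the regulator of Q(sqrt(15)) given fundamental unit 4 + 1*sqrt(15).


epsilon = 4 + 1*sqrt(15)
= 7.8730
R = ln(7.8730)
= 2.0634

2.0634


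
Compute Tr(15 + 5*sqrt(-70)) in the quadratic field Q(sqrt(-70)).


Tr(a + b*sqrt(d)) = (a + b*sqrt(d)) + (a - b*sqrt(d)) = 2a
= 2 * (15)
= 30

30


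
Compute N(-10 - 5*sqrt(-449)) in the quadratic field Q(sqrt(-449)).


N(a + b*sqrt(d)) = a^2 - d*b^2
= (-10)^2 - (-449)*(-5)^2
= 100 + 11225
= 11325

11325


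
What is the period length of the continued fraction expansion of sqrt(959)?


Run the CF algorithm for sqrt(959).
a_0 = floor(sqrt(959)) = 30; set m_0=0, q_0=1.
Recurrence: m' = q*a - m,  q' = (d - m'^2)/q,  a' = floor((a_0 + m')/q').
  step 1: m=30, q=59, a=1
  step 2: m=29, q=2, a=29
  step 3: m=29, q=59, a=1
  step 4: m=30, q=1, a=60
a_4 = 2*a_0 = 60, so the period closes here.
sqrt(959) = [30; 1, 29, 1, 60]
Period length = 4

4


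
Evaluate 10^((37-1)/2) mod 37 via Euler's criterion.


p = 37 is prime and the exponent is (p-1)/2 = 18, so by Euler's criterion 10^18 = (10/37) = +1 or -1 mod 37.
Compute by square-and-multiply:
  18 = 16 + 2 (binary 10010)
  Repeated squaring mod 37: 10^1 = 10, 10^2 = 26, 10^4 = 10, 10^8 = 26, 10^16 = 10
  10^18 = 10^16 * 10^2 = 10 * 26 mod 37
    10 * 26 = 260 = 1 mod 37
  10^18 = 1 mod 37
Result 1: 10 is a quadratic residue mod 37.
10^18 mod 37 = 1

1


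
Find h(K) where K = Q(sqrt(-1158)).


K = Q(sqrt(-1158)). d mod 4 = 2, so D = disc(K) = 4d = -4632
h(K) equals the number of primitive reduced positive-definite forms (a, b, c) = a*x^2 + b*x*y + c*y^2 with b^2 - 4ac = D,
where reduced means |b| <= a <= c, with b >= 0 whenever |b| = a or a = c, and primitive means gcd(a, b, c) = 1.
Reduced forces 3a^2 <= |D| = 4632, so 1 <= a <= 39; b must have the parity of D, and c = (b^2 - D)/(4a) must be an integer >= a.
Enumerate a = 1..39, b in [-a, a]:
  a=1: (1, 0, 1158)  [1]
  a=2: (2, 0, 579)  [1]
  a=3: (3, 0, 386)  [1]
  a=4..5: none
  a=6: (6, 0, 193)  [1]
  a=7: (7, -4, 166), (7, 4, 166)  [2]
  a=8..12: none
  a=13: (13, -10, 91), (13, 10, 91)  [2]
  a=14: (14, -4, 83), (14, 4, 83)  [2]
  a=15..16: none
  a=17: (17, -14, 71), (17, 14, 71)  [2]
  a=18: none
  a=19: (19, -2, 61), (19, 2, 61)  [2]
  a=20: none
  a=21: (21, -18, 59), (21, 18, 59)  [2]
  a=22..25: none
  a=26: (26, -16, 47), (26, 16, 47)  [2]
  a=27..30: none
  a=31: (31, -24, 42), (31, 24, 42)  [2]
  a=32..33: none
  a=34: (34, -20, 37), (34, 20, 37)  [2]
  a=35..37: none
  a=38: (38, -36, 39), (38, 36, 39)  [2]
  a=39: none
Total reduced forms: 1 + 1 + 1 + 1 + 2 + 2 + 2 + 2 + 2 + 2 + 2 + 2 + 2 + 2 = 24
h = 24

24


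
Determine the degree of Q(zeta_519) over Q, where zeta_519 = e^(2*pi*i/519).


The degree equals Euler's totient phi(519).
519 = 3 * 173
phi(519) = 344

344


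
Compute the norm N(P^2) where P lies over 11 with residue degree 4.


N(P^a) = p^(a*f)
= 11^(2*4)
= 11^8
= 214358881

214358881


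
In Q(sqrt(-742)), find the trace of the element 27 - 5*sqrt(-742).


Tr(a + b*sqrt(d)) = (a + b*sqrt(d)) + (a - b*sqrt(d)) = 2a
= 2 * (27)
= 54

54


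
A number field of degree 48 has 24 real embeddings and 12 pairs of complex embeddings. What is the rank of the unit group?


By Dirichlet's unit theorem:
rank = r1 + r2 - 1
= 24 + 12 - 1
= 35

35


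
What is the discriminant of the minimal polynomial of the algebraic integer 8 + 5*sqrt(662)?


The element 8 + 5*sqrt(662) has minimal polynomial:
x^2 - 16*x - 16486
Discriminant = (-16)^2 - 4*(-16486)
= 256 + 65944
= 66200

66200


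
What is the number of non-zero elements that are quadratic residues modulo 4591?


For prime p, the number of non-zero quadratic residues is (p-1)/2.
= (4591-1)/2
= 2295

2295


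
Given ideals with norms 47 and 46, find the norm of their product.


N(IJ) = N(I) * N(J)
= 47 * 46
= 2162

2162


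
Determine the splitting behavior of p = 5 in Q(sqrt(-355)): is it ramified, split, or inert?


K = Q(sqrt(-355)). Since d mod 4 = 1, disc(K) = -355.
Check p | disc: -355 mod 5 = 0.
p divides disc, so p ramifies: (p) = P^2 with e=2, f=1, g=1.
Therefore p is ramified.

ramified


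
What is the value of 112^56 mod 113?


p = 113 is prime and the exponent is (p-1)/2 = 56, so by Euler's criterion 112^56 = (112/113) = +1 or -1 mod 113.
Compute by square-and-multiply:
  56 = 32 + 16 + 8 (binary 111000)
  Repeated squaring mod 113: 112^1 = 112, 112^2 = 1, 112^4 = 1, 112^8 = 1, 112^16 = 1, 112^32 = 1
  112^56 = 112^32 * 112^16 * 112^8 = 1 * 1 * 1 mod 113
    1 * 1 = 1 = 1 mod 113
    1 * 1 = 1 = 1 mod 113
  112^56 = 1 mod 113
Result 1: 112 is a quadratic residue mod 113.
112^56 mod 113 = 1

1


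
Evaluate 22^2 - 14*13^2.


x^2 - d*y^2
= 22^2 - 14*13^2
= 484 - 2366
= -1882

-1882


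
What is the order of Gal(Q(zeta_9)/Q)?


|Gal(Q(zeta_9)/Q)| = phi(9)
= 6

6


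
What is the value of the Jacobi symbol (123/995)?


Compute (123/995) via quadratic reciprocity:
  reciprocity: (123/995) -> -(995/123)
  reduce: (11/123)
  reciprocity: (11/123) -> -(123/11)
  reduce: (2/11)
  pull out 2: (2/11) = -1  (since 11 mod 8 = 3)
  (1/11) = 1
Product of signs = -1

-1


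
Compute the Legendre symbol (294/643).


p = 643 is prime, so compute (294/643) with the reciprocity algorithm (Jacobi-symbol steps: pull out 2s via (2/n), flip via reciprocity, reduce):
  pull out 2: (2/643) = -1  (since 643 mod 8 = 3)
  reciprocity: (147/643) -> -(643/147)
  reduce: (55/147)
  reciprocity: (55/147) -> -(147/55)
  reduce: (37/55)
  reciprocity: (37/55) -> +(55/37)
  reduce: (18/37)
  pull out 2: (2/37) = -1  (since 37 mod 8 = 5)
  reciprocity: (9/37) -> +(37/9)
  reduce: (1/9)
  (1/9) = 1
Product of signs = 1
(294/643) = 1

1


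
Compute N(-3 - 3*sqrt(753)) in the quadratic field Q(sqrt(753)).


N(a + b*sqrt(d)) = a^2 - d*b^2
= (-3)^2 - (753)*(-3)^2
= 9 - 6777
= -6768

-6768


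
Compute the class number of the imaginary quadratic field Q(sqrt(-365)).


K = Q(sqrt(-365)). d mod 4 = 3, so D = disc(K) = 4d = -1460
h(K) equals the number of primitive reduced positive-definite forms (a, b, c) = a*x^2 + b*x*y + c*y^2 with b^2 - 4ac = D,
where reduced means |b| <= a <= c, with b >= 0 whenever |b| = a or a = c, and primitive means gcd(a, b, c) = 1.
Reduced forces 3a^2 <= |D| = 1460, so 1 <= a <= 22; b must have the parity of D, and c = (b^2 - D)/(4a) must be an integer >= a.
Enumerate a = 1..22, b in [-a, a]:
  a=1: (1, 0, 365)  [1]
  a=2: (2, 2, 183)  [1]
  a=3: (3, -2, 122), (3, 2, 122)  [2]
  a=4: none
  a=5: (5, 0, 73)  [1]
  a=6: (6, -2, 61), (6, 2, 61)  [2]
  a=7..8: none
  a=9: (9, -4, 41), (9, 4, 41)  [2]
  a=10: (10, 10, 39)  [1]
  a=11: (11, -6, 34), (11, 6, 34)  [2]
  a=12: none
  a=13: (13, -10, 30), (13, 10, 30)  [2]
  a=14: none
  a=15: (15, -10, 26), (15, 10, 26)  [2]
  a=16: none
  a=17: (17, -6, 22), (17, 6, 22)  [2]
  a=18: (18, -14, 23), (18, 14, 23)  [2]
  a=19..22: none
Total reduced forms: 1 + 1 + 2 + 1 + 2 + 2 + 1 + 2 + 2 + 2 + 2 + 2 = 20
h = 20

20


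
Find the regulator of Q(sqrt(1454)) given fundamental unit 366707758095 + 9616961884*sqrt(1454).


epsilon = 366707758095 + 9616961884*sqrt(1454)
= 7.3342e+11
R = ln(7.3342e+11)
= 27.3210

27.3210


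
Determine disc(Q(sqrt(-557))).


For K = Q(sqrt(d)) with d squarefree: disc(K) = d if d = 1 mod 4, and disc(K) = 4d if d = 2 or 3 mod 4.
Here d = -557, and d mod 4 = 3.
d = 3 mod 4, not 1 (O_K = Z[sqrt(d)]), so disc(K) = 4d = 4 * (-557) = -2228

-2228


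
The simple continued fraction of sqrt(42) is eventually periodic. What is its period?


Run the CF algorithm for sqrt(42).
a_0 = floor(sqrt(42)) = 6; set m_0=0, q_0=1.
Recurrence: m' = q*a - m,  q' = (d - m'^2)/q,  a' = floor((a_0 + m')/q').
  step 1: m=6, q=6, a=2
  step 2: m=6, q=1, a=12
a_2 = 2*a_0 = 12, so the period closes here.
sqrt(42) = [6; 2, 12]
Period length = 2

2


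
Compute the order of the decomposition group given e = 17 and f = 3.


|D_P| = e * f
= 17 * 3
= 51

51


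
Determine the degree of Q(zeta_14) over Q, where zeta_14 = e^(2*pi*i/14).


The degree equals Euler's totient phi(14).
14 = 2 * 7
phi(14) = 6

6


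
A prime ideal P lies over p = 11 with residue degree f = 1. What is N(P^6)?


N(P^a) = p^(a*f)
= 11^(6*1)
= 11^6
= 1771561

1771561


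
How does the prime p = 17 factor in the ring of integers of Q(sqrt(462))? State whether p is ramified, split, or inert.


K = Q(sqrt(462)). Since d mod 4 = 2, disc(K) = 1848.
Check p | disc: 1848 mod 17 = 12.
p does not divide disc. Compute Legendre symbol (d/p):
3^((17-1)/2) mod 17 = -1
(d/p) = -1, so p is inert: (p) stays prime with e=1, f=2, g=1.
Therefore p is inert.

inert


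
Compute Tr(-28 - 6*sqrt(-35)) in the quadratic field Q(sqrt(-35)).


Tr(a + b*sqrt(d)) = (a + b*sqrt(d)) + (a - b*sqrt(d)) = 2a
= 2 * (-28)
= -56

-56


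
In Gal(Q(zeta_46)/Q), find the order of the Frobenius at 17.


The Frobenius at p in Gal(Q(zeta_n)/Q) = (Z/nZ)* is the class of p, so its order is ord_46(17), the smallest k >= 1 with 17^k = 1 mod 46.
n = 46 = 2 * 23, phi(46) = 22; the order divides phi(n).
Divisors of 22: 1, 2, 11, 22
Repeated squaring mod 46: 17^1 = 17, 17^2 = 13, 17^4 = 31, 17^8 = 41, 17^16 = 25
Test divisors in increasing order:
  k=1: 17^1 = 17 mod 46
  k=2: 17^2 = 13 mod 46
  k=11: 17^11 = 41 * 13 * 17 = 45 mod 46
  k=22: 17^22 = 25 * 31 * 13 = 1 mod 46  <- first divisor giving 1
Order = 22

22


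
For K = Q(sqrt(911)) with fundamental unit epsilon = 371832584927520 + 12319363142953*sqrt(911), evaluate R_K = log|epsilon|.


epsilon = 371832584927520 + 12319363142953*sqrt(911)
= 7.4367e+14
R = ln(7.4367e+14)
= 34.2426

34.2426


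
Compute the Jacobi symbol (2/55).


Compute (2/55) via quadratic reciprocity:
  pull out 2: (2/55) = +1  (since 55 mod 8 = 7)
  (1/55) = 1
Product of signs = 1

1


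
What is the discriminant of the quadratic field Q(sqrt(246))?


For K = Q(sqrt(d)) with d squarefree: disc(K) = d if d = 1 mod 4, and disc(K) = 4d if d = 2 or 3 mod 4.
Here d = 246, and d mod 4 = 2.
d = 2 mod 4, not 1 (O_K = Z[sqrt(d)]), so disc(K) = 4d = 4 * (246) = 984

984


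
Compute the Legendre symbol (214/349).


p = 349 is prime, so compute (214/349) with the reciprocity algorithm (Jacobi-symbol steps: pull out 2s via (2/n), flip via reciprocity, reduce):
  pull out 2: (2/349) = -1  (since 349 mod 8 = 5)
  reciprocity: (107/349) -> +(349/107)
  reduce: (28/107)
  pull out 2: (2/107) = -1  (since 107 mod 8 = 3)
  pull out 2: (2/107) = -1  (since 107 mod 8 = 3)
  reciprocity: (7/107) -> -(107/7)
  reduce: (2/7)
  pull out 2: (2/7) = +1  (since 7 mod 8 = 7)
  (1/7) = 1
Product of signs = 1
(214/349) = 1

1


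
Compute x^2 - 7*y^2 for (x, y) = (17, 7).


x^2 - d*y^2
= 17^2 - 7*7^2
= 289 - 343
= -54

-54


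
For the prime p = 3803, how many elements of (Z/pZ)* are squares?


For prime p, the number of non-zero quadratic residues is (p-1)/2.
= (3803-1)/2
= 1901

1901


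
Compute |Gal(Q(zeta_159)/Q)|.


|Gal(Q(zeta_159)/Q)| = phi(159)
= 104

104


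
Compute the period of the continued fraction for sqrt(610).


Run the CF algorithm for sqrt(610).
a_0 = floor(sqrt(610)) = 24; set m_0=0, q_0=1.
Recurrence: m' = q*a - m,  q' = (d - m'^2)/q,  a' = floor((a_0 + m')/q').
  step 1: m=24, q=34, a=1
  step 2: m=10, q=15, a=2
  step 3: m=20, q=14, a=3
  step 4: m=22, q=9, a=5
  step 5: m=23, q=9, a=5
  step 6: m=22, q=14, a=3
  step 7: m=20, q=15, a=2
  step 8: m=10, q=34, a=1
  step 9: m=24, q=1, a=48
a_9 = 2*a_0 = 48, so the period closes here.
sqrt(610) = [24; 1, 2, 3, 5, 5, 3, 2, 1, 48]
Period length = 9

9


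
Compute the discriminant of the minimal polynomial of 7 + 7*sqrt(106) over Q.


The element 7 + 7*sqrt(106) has minimal polynomial:
x^2 - 14*x - 5145
Discriminant = (-14)^2 - 4*(-5145)
= 196 + 20580
= 20776

20776


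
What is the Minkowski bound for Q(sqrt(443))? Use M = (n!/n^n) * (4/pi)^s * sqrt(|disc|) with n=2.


d = 443, d mod 4 = 3, so disc(K) = 4d = 1772; |disc(K)| = 1772
Real quadratic field, so n = 2, s = r2 = 0, r1 = 2
M = (n!/n^n) * (4/pi)^s * sqrt(|disc(K)|) = (2!/2^2) * (4/pi)^0 * sqrt(1772)
= 0.5 * 1.000000 * 42.095130
= 21.0476

21.0476


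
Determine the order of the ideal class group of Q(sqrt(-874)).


K = Q(sqrt(-874)). d mod 4 = 2, so D = disc(K) = 4d = -3496
h(K) equals the number of primitive reduced positive-definite forms (a, b, c) = a*x^2 + b*x*y + c*y^2 with b^2 - 4ac = D,
where reduced means |b| <= a <= c, with b >= 0 whenever |b| = a or a = c, and primitive means gcd(a, b, c) = 1.
Reduced forces 3a^2 <= |D| = 3496, so 1 <= a <= 34; b must have the parity of D, and c = (b^2 - D)/(4a) must be an integer >= a.
Enumerate a = 1..34, b in [-a, a]:
  a=1: (1, 0, 874)  [1]
  a=2: (2, 0, 437)  [1]
  a=3..4: none
  a=5: (5, -2, 175), (5, 2, 175)  [2]
  a=6: none
  a=7: (7, -2, 125), (7, 2, 125)  [2]
  a=8..9: none
  a=10: (10, -8, 89), (10, 8, 89)  [2]
  a=11..12: none
  a=13: (13, -12, 70), (13, 12, 70)  [2]
  a=14: (14, -12, 65), (14, 12, 65)  [2]
  a=15..18: none
  a=19: (19, 0, 46)  [1]
  a=20..22: none
  a=23: (23, 0, 38)  [1]
  a=24: none
  a=25: (25, -2, 35), (25, 2, 35)  [2]
  a=26: (26, -12, 35), (26, 12, 35)  [2]
  a=27..28: none
  a=29: (29, -10, 31), (29, 10, 31)  [2]
  a=30..34: none
Total reduced forms: 1 + 1 + 2 + 2 + 2 + 2 + 2 + 1 + 1 + 2 + 2 + 2 = 20
h = 20

20


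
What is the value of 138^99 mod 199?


p = 199 is prime and the exponent is (p-1)/2 = 99, so by Euler's criterion 138^99 = (138/199) = +1 or -1 mod 199.
Compute by square-and-multiply:
  99 = 64 + 32 + 2 + 1 (binary 1100011)
  Repeated squaring mod 199: 138^1 = 138, 138^2 = 139, 138^4 = 18, 138^8 = 125, 138^16 = 103, 138^32 = 62, 138^64 = 63
  138^99 = 138^64 * 138^32 * 138^2 * 138^1 = 63 * 62 * 139 * 138 mod 199
    63 * 62 = 3906 = 125 mod 199
    125 * 139 = 17375 = 62 mod 199
    62 * 138 = 8556 = 198 mod 199
  138^99 = 198 mod 199
Result 198 = p - 1 = -1 mod 199: 138 is a quadratic non-residue mod 199. As a residue in [0, p-1] the value is 198.
138^99 mod 199 = 198

198


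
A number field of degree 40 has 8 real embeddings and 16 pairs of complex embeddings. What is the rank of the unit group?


By Dirichlet's unit theorem:
rank = r1 + r2 - 1
= 8 + 16 - 1
= 23

23


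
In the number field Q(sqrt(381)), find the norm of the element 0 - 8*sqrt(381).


N(a + b*sqrt(d)) = a^2 - d*b^2
= (0)^2 - (381)*(-8)^2
= 0 - 24384
= -24384

-24384


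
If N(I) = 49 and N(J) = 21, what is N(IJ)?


N(IJ) = N(I) * N(J)
= 49 * 21
= 1029

1029


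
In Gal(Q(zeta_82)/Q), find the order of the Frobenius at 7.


The Frobenius at p in Gal(Q(zeta_n)/Q) = (Z/nZ)* is the class of p, so its order is ord_82(7), the smallest k >= 1 with 7^k = 1 mod 82.
n = 82 = 2 * 41, phi(82) = 40; the order divides phi(n).
Divisors of 40: 1, 2, 4, 5, 8, 10, 20, 40
Repeated squaring mod 82: 7^1 = 7, 7^2 = 49, 7^4 = 23, 7^8 = 37, 7^16 = 57, 7^32 = 51
Test divisors in increasing order:
  k=1: 7^1 = 7 mod 82
  k=2: 7^2 = 49 mod 82
  k=4: 7^4 = 23 mod 82
  k=5: 7^5 = 23 * 7 = 79 mod 82
  k=8: 7^8 = 37 mod 82
  k=10: 7^10 = 37 * 49 = 9 mod 82
  k=20: 7^20 = 57 * 23 = 81 mod 82
  k=40: 7^40 = 51 * 37 = 1 mod 82  <- first divisor giving 1
Order = 40

40


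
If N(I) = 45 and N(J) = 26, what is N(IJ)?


N(IJ) = N(I) * N(J)
= 45 * 26
= 1170

1170


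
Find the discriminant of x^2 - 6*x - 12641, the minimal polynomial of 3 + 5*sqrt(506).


The element 3 + 5*sqrt(506) has minimal polynomial:
x^2 - 6*x - 12641
Discriminant = (-6)^2 - 4*(-12641)
= 36 + 50564
= 50600

50600


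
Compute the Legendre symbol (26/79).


p = 79 is prime, so compute (26/79) with the reciprocity algorithm (Jacobi-symbol steps: pull out 2s via (2/n), flip via reciprocity, reduce):
  pull out 2: (2/79) = +1  (since 79 mod 8 = 7)
  reciprocity: (13/79) -> +(79/13)
  reduce: (1/13)
  (1/13) = 1
Product of signs = 1
(26/79) = 1

1


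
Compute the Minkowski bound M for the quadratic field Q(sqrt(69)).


d = 69, d mod 4 = 1, so disc(K) = d = 69; |disc(K)| = 69
Real quadratic field, so n = 2, s = r2 = 0, r1 = 2
M = (n!/n^n) * (4/pi)^s * sqrt(|disc(K)|) = (2!/2^2) * (4/pi)^0 * sqrt(69)
= 0.5 * 1.000000 * 8.306624
= 4.1533

4.1533


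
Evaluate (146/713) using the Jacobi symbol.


Compute (146/713) via quadratic reciprocity:
  pull out 2: (2/713) = +1  (since 713 mod 8 = 1)
  reciprocity: (73/713) -> +(713/73)
  reduce: (56/73)
  pull out 2: (2/73) = +1  (since 73 mod 8 = 1)
  pull out 2: (2/73) = +1  (since 73 mod 8 = 1)
  pull out 2: (2/73) = +1  (since 73 mod 8 = 1)
  reciprocity: (7/73) -> +(73/7)
  reduce: (3/7)
  reciprocity: (3/7) -> -(7/3)
  reduce: (1/3)
  (1/3) = 1
Product of signs = -1

-1


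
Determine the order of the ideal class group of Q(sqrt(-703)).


K = Q(sqrt(-703)). d mod 4 = 1, so D = disc(K) = d = -703
h(K) equals the number of primitive reduced positive-definite forms (a, b, c) = a*x^2 + b*x*y + c*y^2 with b^2 - 4ac = D,
where reduced means |b| <= a <= c, with b >= 0 whenever |b| = a or a = c, and primitive means gcd(a, b, c) = 1.
Reduced forces 3a^2 <= |D| = 703, so 1 <= a <= 15; b must have the parity of D, and c = (b^2 - D)/(4a) must be an integer >= a.
Enumerate a = 1..15, b in [-a, a]:
  a=1: (1, 1, 176)  [1]
  a=2: (2, -1, 88), (2, 1, 88)  [2]
  a=3: none
  a=4: (4, -1, 44), (4, 1, 44)  [2]
  a=5..6: none
  a=7: (7, -5, 26), (7, 5, 26)  [2]
  a=8: (8, -1, 22), (8, 1, 22)  [2]
  a=9..10: none
  a=11: (11, -1, 16), (11, 1, 16)  [2]
  a=12: none
  a=13: (13, -5, 14), (13, 5, 14)  [2]
  a=14: (14, 9, 14)  [1]
  a=15: none
Total reduced forms: 1 + 2 + 2 + 2 + 2 + 2 + 2 + 1 = 14
h = 14

14


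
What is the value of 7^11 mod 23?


p = 23 is prime and the exponent is (p-1)/2 = 11, so by Euler's criterion 7^11 = (7/23) = +1 or -1 mod 23.
Compute by square-and-multiply:
  11 = 8 + 2 + 1 (binary 1011)
  Repeated squaring mod 23: 7^1 = 7, 7^2 = 3, 7^4 = 9, 7^8 = 12
  7^11 = 7^8 * 7^2 * 7^1 = 12 * 3 * 7 mod 23
    12 * 3 = 36 = 13 mod 23
    13 * 7 = 91 = 22 mod 23
  7^11 = 22 mod 23
Result 22 = p - 1 = -1 mod 23: 7 is a quadratic non-residue mod 23. As a residue in [0, p-1] the value is 22.
7^11 mod 23 = 22

22


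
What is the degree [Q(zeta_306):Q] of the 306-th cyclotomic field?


The degree equals Euler's totient phi(306).
306 = 2 * 3^2 * 17
phi(306) = 96

96


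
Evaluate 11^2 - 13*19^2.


x^2 - d*y^2
= 11^2 - 13*19^2
= 121 - 4693
= -4572

-4572


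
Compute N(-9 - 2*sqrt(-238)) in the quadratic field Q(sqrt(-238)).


N(a + b*sqrt(d)) = a^2 - d*b^2
= (-9)^2 - (-238)*(-2)^2
= 81 + 952
= 1033

1033


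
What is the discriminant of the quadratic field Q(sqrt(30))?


For K = Q(sqrt(d)) with d squarefree: disc(K) = d if d = 1 mod 4, and disc(K) = 4d if d = 2 or 3 mod 4.
Here d = 30, and d mod 4 = 2.
d = 2 mod 4, not 1 (O_K = Z[sqrt(d)]), so disc(K) = 4d = 4 * (30) = 120

120


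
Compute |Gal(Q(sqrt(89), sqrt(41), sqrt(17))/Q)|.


The 3 square roots of distinct primes are multiplicatively independent over Q,
so [K:Q] = 2^3 and Gal(K/Q) is isomorphic to (Z/2Z)^3.
|Gal| = 2^3 = 8

8


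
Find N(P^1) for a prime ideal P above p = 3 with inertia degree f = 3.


N(P^a) = p^(a*f)
= 3^(1*3)
= 3^3
= 27

27


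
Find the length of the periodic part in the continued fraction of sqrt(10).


Run the CF algorithm for sqrt(10).
a_0 = floor(sqrt(10)) = 3; set m_0=0, q_0=1.
Recurrence: m' = q*a - m,  q' = (d - m'^2)/q,  a' = floor((a_0 + m')/q').
  step 1: m=3, q=1, a=6
a_1 = 2*a_0 = 6, so the period closes here.
sqrt(10) = [3; 6]
Period length = 1

1


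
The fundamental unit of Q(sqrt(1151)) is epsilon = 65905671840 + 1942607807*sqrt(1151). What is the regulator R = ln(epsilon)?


epsilon = 65905671840 + 1942607807*sqrt(1151)
= 1.3181e+11
R = ln(1.3181e+11)
= 25.6046

25.6046


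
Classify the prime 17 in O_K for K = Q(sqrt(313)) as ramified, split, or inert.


K = Q(sqrt(313)). Since d mod 4 = 1, disc(K) = 313.
Check p | disc: 313 mod 17 = 7.
p does not divide disc. Compute Legendre symbol (d/p):
7^((17-1)/2) mod 17 = -1
(d/p) = -1, so p is inert: (p) stays prime with e=1, f=2, g=1.
Therefore p is inert.

inert


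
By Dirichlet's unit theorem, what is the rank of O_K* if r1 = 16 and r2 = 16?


By Dirichlet's unit theorem:
rank = r1 + r2 - 1
= 16 + 16 - 1
= 31

31


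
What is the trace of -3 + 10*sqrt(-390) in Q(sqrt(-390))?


Tr(a + b*sqrt(d)) = (a + b*sqrt(d)) + (a - b*sqrt(d)) = 2a
= 2 * (-3)
= -6

-6


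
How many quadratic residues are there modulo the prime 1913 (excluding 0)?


For prime p, the number of non-zero quadratic residues is (p-1)/2.
= (1913-1)/2
= 956

956


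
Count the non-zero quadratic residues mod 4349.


For prime p, the number of non-zero quadratic residues is (p-1)/2.
= (4349-1)/2
= 2174

2174


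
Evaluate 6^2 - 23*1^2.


x^2 - d*y^2
= 6^2 - 23*1^2
= 36 - 23
= 13

13


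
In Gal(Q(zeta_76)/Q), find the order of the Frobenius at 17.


The Frobenius at p in Gal(Q(zeta_n)/Q) = (Z/nZ)* is the class of p, so its order is ord_76(17), the smallest k >= 1 with 17^k = 1 mod 76.
n = 76 = 2^2 * 19, phi(76) = 36; the order divides phi(n).
Divisors of 36: 1, 2, 3, 4, 6, 9, 12, 18, 36
Repeated squaring mod 76: 17^1 = 17, 17^2 = 61, 17^4 = 73, 17^8 = 9, 17^16 = 5, 17^32 = 25
Test divisors in increasing order:
  k=1: 17^1 = 17 mod 76
  k=2: 17^2 = 61 mod 76
  k=3: 17^3 = 61 * 17 = 49 mod 76
  k=4: 17^4 = 73 mod 76
  k=6: 17^6 = 73 * 61 = 45 mod 76
  k=9: 17^9 = 9 * 17 = 1 mod 76  <- first divisor giving 1
Order = 9

9


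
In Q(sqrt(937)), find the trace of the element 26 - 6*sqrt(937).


Tr(a + b*sqrt(d)) = (a + b*sqrt(d)) + (a - b*sqrt(d)) = 2a
= 2 * (26)
= 52

52


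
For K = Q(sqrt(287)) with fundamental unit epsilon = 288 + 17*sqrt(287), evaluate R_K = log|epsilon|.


epsilon = 288 + 17*sqrt(287)
= 575.9983
R = ln(575.9983)
= 6.3561

6.3561


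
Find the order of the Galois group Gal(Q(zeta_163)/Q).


|Gal(Q(zeta_163)/Q)| = phi(163)
= 162

162


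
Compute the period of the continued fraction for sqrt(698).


Run the CF algorithm for sqrt(698).
a_0 = floor(sqrt(698)) = 26; set m_0=0, q_0=1.
Recurrence: m' = q*a - m,  q' = (d - m'^2)/q,  a' = floor((a_0 + m')/q').
  step 1: m=26, q=22, a=2
  step 2: m=18, q=17, a=2
  step 3: m=16, q=26, a=1
  step 4: m=10, q=23, a=1
  step 5: m=13, q=23, a=1
  step 6: m=10, q=26, a=1
  step 7: m=16, q=17, a=2
  step 8: m=18, q=22, a=2
  step 9: m=26, q=1, a=52
a_9 = 2*a_0 = 52, so the period closes here.
sqrt(698) = [26; 2, 2, 1, 1, 1, 1, 2, 2, 52]
Period length = 9

9


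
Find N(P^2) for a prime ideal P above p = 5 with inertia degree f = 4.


N(P^a) = p^(a*f)
= 5^(2*4)
= 5^8
= 390625

390625


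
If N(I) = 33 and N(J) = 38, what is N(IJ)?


N(IJ) = N(I) * N(J)
= 33 * 38
= 1254

1254


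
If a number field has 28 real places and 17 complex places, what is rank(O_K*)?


By Dirichlet's unit theorem:
rank = r1 + r2 - 1
= 28 + 17 - 1
= 44

44


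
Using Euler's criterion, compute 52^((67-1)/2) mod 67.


p = 67 is prime and the exponent is (p-1)/2 = 33, so by Euler's criterion 52^33 = (52/67) = +1 or -1 mod 67.
Compute by square-and-multiply:
  33 = 32 + 1 (binary 100001)
  Repeated squaring mod 67: 52^1 = 52, 52^2 = 24, 52^4 = 40, 52^8 = 59, 52^16 = 64, 52^32 = 9
  52^33 = 52^32 * 52^1 = 9 * 52 mod 67
    9 * 52 = 468 = 66 mod 67
  52^33 = 66 mod 67
Result 66 = p - 1 = -1 mod 67: 52 is a quadratic non-residue mod 67. As a residue in [0, p-1] the value is 66.
52^33 mod 67 = 66

66


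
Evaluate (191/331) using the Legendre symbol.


p = 331 is prime, so compute (191/331) with the reciprocity algorithm (Jacobi-symbol steps: pull out 2s via (2/n), flip via reciprocity, reduce):
  reciprocity: (191/331) -> -(331/191)
  reduce: (140/191)
  pull out 2: (2/191) = +1  (since 191 mod 8 = 7)
  pull out 2: (2/191) = +1  (since 191 mod 8 = 7)
  reciprocity: (35/191) -> -(191/35)
  reduce: (16/35)
  pull out 2: (2/35) = -1  (since 35 mod 8 = 3)
  pull out 2: (2/35) = -1  (since 35 mod 8 = 3)
  pull out 2: (2/35) = -1  (since 35 mod 8 = 3)
  pull out 2: (2/35) = -1  (since 35 mod 8 = 3)
  (1/35) = 1
Product of signs = 1
(191/331) = 1

1


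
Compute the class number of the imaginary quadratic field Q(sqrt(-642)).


K = Q(sqrt(-642)). d mod 4 = 2, so D = disc(K) = 4d = -2568
h(K) equals the number of primitive reduced positive-definite forms (a, b, c) = a*x^2 + b*x*y + c*y^2 with b^2 - 4ac = D,
where reduced means |b| <= a <= c, with b >= 0 whenever |b| = a or a = c, and primitive means gcd(a, b, c) = 1.
Reduced forces 3a^2 <= |D| = 2568, so 1 <= a <= 29; b must have the parity of D, and c = (b^2 - D)/(4a) must be an integer >= a.
Enumerate a = 1..29, b in [-a, a]:
  a=1: (1, 0, 642)  [1]
  a=2: (2, 0, 321)  [1]
  a=3: (3, 0, 214)  [1]
  a=4..5: none
  a=6: (6, 0, 107)  [1]
  a=7: (7, -6, 93), (7, 6, 93)  [2]
  a=8..13: none
  a=14: (14, -8, 47), (14, 8, 47)  [2]
  a=15..16: none
  a=17: (17, -4, 38), (17, 4, 38)  [2]
  a=18: none
  a=19: (19, -4, 34), (19, 4, 34)  [2]
  a=20: none
  a=21: (21, -6, 31), (21, 6, 31)  [2]
  a=22: none
  a=23: (23, -10, 29), (23, 10, 29)  [2]
  a=24..29: none
Total reduced forms: 1 + 1 + 1 + 1 + 2 + 2 + 2 + 2 + 2 + 2 = 16
h = 16

16


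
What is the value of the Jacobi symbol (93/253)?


Compute (93/253) via quadratic reciprocity:
  reciprocity: (93/253) -> +(253/93)
  reduce: (67/93)
  reciprocity: (67/93) -> +(93/67)
  reduce: (26/67)
  pull out 2: (2/67) = -1  (since 67 mod 8 = 3)
  reciprocity: (13/67) -> +(67/13)
  reduce: (2/13)
  pull out 2: (2/13) = -1  (since 13 mod 8 = 5)
  (1/13) = 1
Product of signs = 1

1


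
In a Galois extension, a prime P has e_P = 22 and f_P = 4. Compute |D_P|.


|D_P| = e * f
= 22 * 4
= 88

88


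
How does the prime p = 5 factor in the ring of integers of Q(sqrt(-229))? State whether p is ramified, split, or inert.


K = Q(sqrt(-229)). Since d mod 4 = 3, disc(K) = -916.
Check p | disc: -916 mod 5 = 4.
p does not divide disc. Compute Legendre symbol (d/p):
1^((5-1)/2) mod 5 = 1
(d/p) = 1, so p splits: (p) = P*P' with e=1, f=1, g=2.
Therefore p is split.

split


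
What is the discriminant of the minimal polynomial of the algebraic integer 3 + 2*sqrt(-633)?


The element 3 + 2*sqrt(-633) has minimal polynomial:
x^2 - 6*x + 2541
Discriminant = (-6)^2 - 4*(2541)
= 36 - 10164
= -10128

-10128


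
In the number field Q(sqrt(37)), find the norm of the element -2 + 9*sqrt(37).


N(a + b*sqrt(d)) = a^2 - d*b^2
= (-2)^2 - (37)*(9)^2
= 4 - 2997
= -2993

-2993


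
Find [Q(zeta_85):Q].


The degree equals Euler's totient phi(85).
85 = 5 * 17
phi(85) = 64

64


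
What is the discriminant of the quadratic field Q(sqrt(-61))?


For K = Q(sqrt(d)) with d squarefree: disc(K) = d if d = 1 mod 4, and disc(K) = 4d if d = 2 or 3 mod 4.
Here d = -61, and d mod 4 = 3.
d = 3 mod 4, not 1 (O_K = Z[sqrt(d)]), so disc(K) = 4d = 4 * (-61) = -244

-244


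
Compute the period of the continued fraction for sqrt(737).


Run the CF algorithm for sqrt(737).
a_0 = floor(sqrt(737)) = 27; set m_0=0, q_0=1.
Recurrence: m' = q*a - m,  q' = (d - m'^2)/q,  a' = floor((a_0 + m')/q').
  step 1: m=27, q=8, a=6
  step 2: m=21, q=37, a=1
  step 3: m=16, q=13, a=3
  step 4: m=23, q=16, a=3
  step 5: m=25, q=7, a=7
  step 6: m=24, q=23, a=2
  step 7: m=22, q=11, a=4
  step 8: m=22, q=23, a=2
  step 9: m=24, q=7, a=7
  step 10: m=25, q=16, a=3
  step 11: m=23, q=13, a=3
  step 12: m=16, q=37, a=1
  step 13: m=21, q=8, a=6
  step 14: m=27, q=1, a=54
a_14 = 2*a_0 = 54, so the period closes here.
sqrt(737) = [27; 6, 1, 3, 3, 7, 2, 4, 2, 7, 3, 3, 1, 6, 54]
Period length = 14

14


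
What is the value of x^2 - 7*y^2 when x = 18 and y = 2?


x^2 - d*y^2
= 18^2 - 7*2^2
= 324 - 28
= 296

296


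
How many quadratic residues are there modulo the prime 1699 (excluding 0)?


For prime p, the number of non-zero quadratic residues is (p-1)/2.
= (1699-1)/2
= 849

849


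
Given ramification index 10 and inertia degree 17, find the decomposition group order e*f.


|D_P| = e * f
= 10 * 17
= 170

170


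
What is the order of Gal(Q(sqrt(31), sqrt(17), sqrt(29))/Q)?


The 3 square roots of distinct primes are multiplicatively independent over Q,
so [K:Q] = 2^3 and Gal(K/Q) is isomorphic to (Z/2Z)^3.
|Gal| = 2^3 = 8

8


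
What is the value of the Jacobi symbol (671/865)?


Compute (671/865) via quadratic reciprocity:
  reciprocity: (671/865) -> +(865/671)
  reduce: (194/671)
  pull out 2: (2/671) = +1  (since 671 mod 8 = 7)
  reciprocity: (97/671) -> +(671/97)
  reduce: (89/97)
  reciprocity: (89/97) -> +(97/89)
  reduce: (8/89)
  pull out 2: (2/89) = +1  (since 89 mod 8 = 1)
  pull out 2: (2/89) = +1  (since 89 mod 8 = 1)
  pull out 2: (2/89) = +1  (since 89 mod 8 = 1)
  (1/89) = 1
Product of signs = 1

1


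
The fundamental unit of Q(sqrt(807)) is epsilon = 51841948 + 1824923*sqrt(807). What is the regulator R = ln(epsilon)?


epsilon = 51841948 + 1824923*sqrt(807)
= 1.0368e+08
R = ln(1.0368e+08)
= 18.4569

18.4569


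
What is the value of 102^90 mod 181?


p = 181 is prime and the exponent is (p-1)/2 = 90, so by Euler's criterion 102^90 = (102/181) = +1 or -1 mod 181.
Compute by square-and-multiply:
  90 = 64 + 16 + 8 + 2 (binary 1011010)
  Repeated squaring mod 181: 102^1 = 102, 102^2 = 87, 102^4 = 148, 102^8 = 3, 102^16 = 9, 102^32 = 81, 102^64 = 45
  102^90 = 102^64 * 102^16 * 102^8 * 102^2 = 45 * 9 * 3 * 87 mod 181
    45 * 9 = 405 = 43 mod 181
    43 * 3 = 129 = 129 mod 181
    129 * 87 = 11223 = 1 mod 181
  102^90 = 1 mod 181
Result 1: 102 is a quadratic residue mod 181.
102^90 mod 181 = 1

1


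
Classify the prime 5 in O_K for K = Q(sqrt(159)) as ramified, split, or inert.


K = Q(sqrt(159)). Since d mod 4 = 3, disc(K) = 636.
Check p | disc: 636 mod 5 = 1.
p does not divide disc. Compute Legendre symbol (d/p):
4^((5-1)/2) mod 5 = 1
(d/p) = 1, so p splits: (p) = P*P' with e=1, f=1, g=2.
Therefore p is split.

split


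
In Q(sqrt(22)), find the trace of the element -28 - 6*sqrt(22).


Tr(a + b*sqrt(d)) = (a + b*sqrt(d)) + (a - b*sqrt(d)) = 2a
= 2 * (-28)
= -56

-56


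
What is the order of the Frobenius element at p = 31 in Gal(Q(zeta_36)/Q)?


The Frobenius at p in Gal(Q(zeta_n)/Q) = (Z/nZ)* is the class of p, so its order is ord_36(31), the smallest k >= 1 with 31^k = 1 mod 36.
n = 36 = 2^2 * 3^2, phi(36) = 12; the order divides phi(n).
Divisors of 12: 1, 2, 3, 4, 6, 12
Repeated squaring mod 36: 31^1 = 31, 31^2 = 25, 31^4 = 13, 31^8 = 25
Test divisors in increasing order:
  k=1: 31^1 = 31 mod 36
  k=2: 31^2 = 25 mod 36
  k=3: 31^3 = 25 * 31 = 19 mod 36
  k=4: 31^4 = 13 mod 36
  k=6: 31^6 = 13 * 25 = 1 mod 36  <- first divisor giving 1
Order = 6

6


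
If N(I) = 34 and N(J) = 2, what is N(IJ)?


N(IJ) = N(I) * N(J)
= 34 * 2
= 68

68


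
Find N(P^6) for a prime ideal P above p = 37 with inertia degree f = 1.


N(P^a) = p^(a*f)
= 37^(6*1)
= 37^6
= 2565726409

2565726409


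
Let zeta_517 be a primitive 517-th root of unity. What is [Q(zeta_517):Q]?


The degree equals Euler's totient phi(517).
517 = 11 * 47
phi(517) = 460

460


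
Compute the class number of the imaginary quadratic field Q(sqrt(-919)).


K = Q(sqrt(-919)). d mod 4 = 1, so D = disc(K) = d = -919
h(K) equals the number of primitive reduced positive-definite forms (a, b, c) = a*x^2 + b*x*y + c*y^2 with b^2 - 4ac = D,
where reduced means |b| <= a <= c, with b >= 0 whenever |b| = a or a = c, and primitive means gcd(a, b, c) = 1.
Reduced forces 3a^2 <= |D| = 919, so 1 <= a <= 17; b must have the parity of D, and c = (b^2 - D)/(4a) must be an integer >= a.
Enumerate a = 1..17, b in [-a, a]:
  a=1: (1, 1, 230)  [1]
  a=2: (2, -1, 115), (2, 1, 115)  [2]
  a=3: none
  a=4: (4, -3, 58), (4, 3, 58)  [2]
  a=5: (5, -1, 46), (5, 1, 46)  [2]
  a=6..7: none
  a=8: (8, -3, 29), (8, 3, 29)  [2]
  a=9: none
  a=10: (10, -9, 25), (10, -1, 23), (10, 1, 23), (10, 9, 25)  [4]
  a=11: (11, -7, 22), (11, 7, 22)  [2]
  a=12: none
  a=13: (13, -11, 20), (13, 11, 20)  [2]
  a=14..15: none
  a=16: (16, -13, 17), (16, 13, 17)  [2]
  a=17: none
Total reduced forms: 1 + 2 + 2 + 2 + 2 + 4 + 2 + 2 + 2 = 19
h = 19

19


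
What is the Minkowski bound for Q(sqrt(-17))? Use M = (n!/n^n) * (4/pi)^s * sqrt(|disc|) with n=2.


d = -17, d mod 4 = 3, so disc(K) = 4d = -68; |disc(K)| = 68
Imaginary quadratic field, so n = 2, s = r2 = 1, r1 = 0
M = (n!/n^n) * (4/pi)^s * sqrt(|disc(K)|) = (2!/2^2) * (4/pi)^1 * sqrt(68)
= 0.5 * 1.273240 * 8.246211
= 5.2497

5.2497


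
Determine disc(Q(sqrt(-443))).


For K = Q(sqrt(d)) with d squarefree: disc(K) = d if d = 1 mod 4, and disc(K) = 4d if d = 2 or 3 mod 4.
Here d = -443, and d mod 4 = 1.
d = 1 mod 4 (O_K = Z[(1+sqrt(d))/2]), so disc(K) = d = -443

-443


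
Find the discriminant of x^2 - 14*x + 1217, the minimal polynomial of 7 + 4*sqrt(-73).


The element 7 + 4*sqrt(-73) has minimal polynomial:
x^2 - 14*x + 1217
Discriminant = (-14)^2 - 4*(1217)
= 196 - 4868
= -4672

-4672


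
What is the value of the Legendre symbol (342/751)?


p = 751 is prime, so compute (342/751) with the reciprocity algorithm (Jacobi-symbol steps: pull out 2s via (2/n), flip via reciprocity, reduce):
  pull out 2: (2/751) = +1  (since 751 mod 8 = 7)
  reciprocity: (171/751) -> -(751/171)
  reduce: (67/171)
  reciprocity: (67/171) -> -(171/67)
  reduce: (37/67)
  reciprocity: (37/67) -> +(67/37)
  reduce: (30/37)
  pull out 2: (2/37) = -1  (since 37 mod 8 = 5)
  reciprocity: (15/37) -> +(37/15)
  reduce: (7/15)
  reciprocity: (7/15) -> -(15/7)
  reduce: (1/7)
  (1/7) = 1
Product of signs = 1
(342/751) = 1

1
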